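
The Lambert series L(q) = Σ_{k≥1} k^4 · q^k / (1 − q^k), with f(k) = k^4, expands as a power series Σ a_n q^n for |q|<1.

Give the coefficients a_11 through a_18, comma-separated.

14642, 22386, 28562, 40834, 51332, 69905, 83522, 112931

n=11: 1·11 11·1  f→[1+14641]=14642
q^12  k|12↦f(k): 1:1 2:16 3:81 4:256 6:1296 12:20736  a_12=22386
d|13:{1,13}  Σf=1+28561=28562
n=14: 14·1 7·2 2·7 1·14  f→[38416+2401+16+1]=40834
d|15:{15,5,3,1}  Σf=50625+625+81+1=51332
d|16:{1,2,4,8,16}  Σf=1+16+256+4096+65536=69905
q^17  k|17↦f(k): 17:83521 1:1  a_17=83522
[q^18] f(18)=104976,f(9)=6561,f(6)=1296,f(3)=81,f(2)=16,f(1)=1 ⇒ 112931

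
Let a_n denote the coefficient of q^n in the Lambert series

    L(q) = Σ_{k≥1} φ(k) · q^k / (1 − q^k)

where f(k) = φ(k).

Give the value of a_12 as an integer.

[q^12] φ(12)=4,φ(6)=2,φ(4)=2,φ(3)=2,φ(2)=1,φ(1)=1 ⇒ 12

a_12 = 12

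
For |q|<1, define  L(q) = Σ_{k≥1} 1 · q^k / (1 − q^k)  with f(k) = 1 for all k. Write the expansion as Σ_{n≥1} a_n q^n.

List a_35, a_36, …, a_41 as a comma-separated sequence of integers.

n=35: 1·35 5·7 7·5 35·1  f→[1+1+1+1]=4
q^36  k|36↦f(k): 36:1 18:1 12:1 9:1 6:1 4:1 3:1 2:1 1:1  a_36=9
[q^37] f(1)=1,f(37)=1 ⇒ 2
n=38: 38·1 19·2 2·19 1·38  f→[1+1+1+1]=4
d|39:{39,13,3,1}  Σf=1+1+1+1=4
n=40: 40·1 20·2 10·4 8·5 5·8 4·10 2·20 1·40  f→[1+1+1+1+1+1+1+1]=8
[q^41] f(1)=1,f(41)=1 ⇒ 2

4, 9, 2, 4, 4, 8, 2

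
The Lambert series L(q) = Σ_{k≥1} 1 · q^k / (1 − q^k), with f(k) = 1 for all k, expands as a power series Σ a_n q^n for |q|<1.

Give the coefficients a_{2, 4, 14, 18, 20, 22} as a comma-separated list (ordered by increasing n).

n=2: 1·2 2·1  f→[1+1]=2
q^4  k|4↦f(k): 4:1 2:1 1:1  a_4=3
d|14:{14,7,2,1}  Σf=1+1+1+1=4
q^18  k|18↦f(k): 1:1 2:1 3:1 6:1 9:1 18:1  a_18=6
[q^20] f(1)=1,f(2)=1,f(4)=1,f(5)=1,f(10)=1,f(20)=1 ⇒ 6
q^22  k|22↦f(k): 1:1 2:1 11:1 22:1  a_22=4

2, 3, 4, 6, 6, 4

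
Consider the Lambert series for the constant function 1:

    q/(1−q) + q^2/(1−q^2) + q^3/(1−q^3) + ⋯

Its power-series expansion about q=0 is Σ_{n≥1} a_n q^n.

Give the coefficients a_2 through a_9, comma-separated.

2, 2, 3, 2, 4, 2, 4, 3

[q^2] f(2)=1,f(1)=1 ⇒ 2
n=3: 1·3 3·1  f→[1+1]=2
[q^4] f(1)=1,f(2)=1,f(4)=1 ⇒ 3
[q^5] f(5)=1,f(1)=1 ⇒ 2
n=6: 6·1 3·2 2·3 1·6  f→[1+1+1+1]=4
q^7  k|7↦f(k): 7:1 1:1  a_7=2
n=8: 8·1 4·2 2·4 1·8  f→[1+1+1+1]=4
n=9: 9·1 3·3 1·9  f→[1+1+1]=3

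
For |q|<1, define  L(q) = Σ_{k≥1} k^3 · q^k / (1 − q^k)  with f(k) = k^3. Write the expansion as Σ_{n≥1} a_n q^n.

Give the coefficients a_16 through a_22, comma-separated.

4681, 4914, 6813, 6860, 9198, 9632, 11988

n=16: 1·16 2·8 4·4 8·2 16·1  f→[1+8+64+512+4096]=4681
n=17: 1·17 17·1  f→[1+4913]=4914
d|18:{18,9,6,3,2,1}  Σf=5832+729+216+27+8+1=6813
d|19:{1,19}  Σf=1+6859=6860
[q^20] f(1)=1,f(2)=8,f(4)=64,f(5)=125,f(10)=1000,f(20)=8000 ⇒ 9198
q^21  k|21↦f(k): 21:9261 7:343 3:27 1:1  a_21=9632
n=22: 1·22 2·11 11·2 22·1  f→[1+8+1331+10648]=11988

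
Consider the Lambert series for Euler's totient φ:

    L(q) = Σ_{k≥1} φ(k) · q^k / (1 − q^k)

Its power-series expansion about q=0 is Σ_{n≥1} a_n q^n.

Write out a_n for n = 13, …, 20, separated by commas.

n=13: 1·13 13·1  φ→[1+12]=13
q^14  k|14↦φ(k): 1:1 2:1 7:6 14:6  a_14=14
[q^15] φ(15)=8,φ(5)=4,φ(3)=2,φ(1)=1 ⇒ 15
n=16: 16·1 8·2 4·4 2·8 1·16  φ→[8+4+2+1+1]=16
d|17:{1,17}  Σφ=1+16=17
q^18  k|18↦φ(k): 18:6 9:6 6:2 3:2 2:1 1:1  a_18=18
d|19:{1,19}  Σφ=1+18=19
[q^20] φ(1)=1,φ(2)=1,φ(4)=2,φ(5)=4,φ(10)=4,φ(20)=8 ⇒ 20

13, 14, 15, 16, 17, 18, 19, 20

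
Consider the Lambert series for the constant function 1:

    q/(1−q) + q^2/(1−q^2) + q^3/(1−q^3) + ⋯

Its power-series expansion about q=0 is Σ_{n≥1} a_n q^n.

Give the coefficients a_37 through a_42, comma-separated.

2, 4, 4, 8, 2, 8

[q^37] f(1)=1,f(37)=1 ⇒ 2
[q^38] f(38)=1,f(19)=1,f(2)=1,f(1)=1 ⇒ 4
d|39:{1,3,13,39}  Σf=1+1+1+1=4
[q^40] f(1)=1,f(2)=1,f(4)=1,f(5)=1,f(8)=1,f(10)=1,f(20)=1,f(40)=1 ⇒ 8
q^41  k|41↦f(k): 1:1 41:1  a_41=2
[q^42] f(1)=1,f(2)=1,f(3)=1,f(6)=1,f(7)=1,f(14)=1,f(21)=1,f(42)=1 ⇒ 8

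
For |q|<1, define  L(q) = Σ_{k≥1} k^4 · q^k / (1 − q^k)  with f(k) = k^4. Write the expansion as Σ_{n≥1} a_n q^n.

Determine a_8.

a_8 = 4369

d|8:{8,4,2,1}  Σf=4096+256+16+1=4369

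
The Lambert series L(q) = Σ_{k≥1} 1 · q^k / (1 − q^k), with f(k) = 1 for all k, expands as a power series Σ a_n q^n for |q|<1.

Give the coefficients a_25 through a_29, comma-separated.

d|25:{25,5,1}  Σf=1+1+1=3
n=26: 26·1 13·2 2·13 1·26  f→[1+1+1+1]=4
q^27  k|27↦f(k): 1:1 3:1 9:1 27:1  a_27=4
[q^28] f(1)=1,f(2)=1,f(4)=1,f(7)=1,f(14)=1,f(28)=1 ⇒ 6
n=29: 29·1 1·29  f→[1+1]=2

3, 4, 4, 6, 2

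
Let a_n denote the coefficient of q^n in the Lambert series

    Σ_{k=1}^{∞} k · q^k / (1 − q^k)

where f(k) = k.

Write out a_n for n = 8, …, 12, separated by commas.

[q^8] f(1)=1,f(2)=2,f(4)=4,f(8)=8 ⇒ 15
d|9:{9,3,1}  Σf=9+3+1=13
q^10  k|10↦f(k): 1:1 2:2 5:5 10:10  a_10=18
n=11: 1·11 11·1  f→[1+11]=12
[q^12] f(12)=12,f(6)=6,f(4)=4,f(3)=3,f(2)=2,f(1)=1 ⇒ 28

15, 13, 18, 12, 28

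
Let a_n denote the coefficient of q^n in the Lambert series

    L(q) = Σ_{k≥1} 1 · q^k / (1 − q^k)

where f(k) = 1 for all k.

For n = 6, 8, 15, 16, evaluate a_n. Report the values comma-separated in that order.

4, 4, 4, 5

d|6:{6,3,2,1}  Σf=1+1+1+1=4
[q^8] f(8)=1,f(4)=1,f(2)=1,f(1)=1 ⇒ 4
n=15: 1·15 3·5 5·3 15·1  f→[1+1+1+1]=4
[q^16] f(1)=1,f(2)=1,f(4)=1,f(8)=1,f(16)=1 ⇒ 5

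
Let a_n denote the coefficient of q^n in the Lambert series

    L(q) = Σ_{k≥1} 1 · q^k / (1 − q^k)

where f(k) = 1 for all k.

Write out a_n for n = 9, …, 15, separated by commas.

[q^9] f(9)=1,f(3)=1,f(1)=1 ⇒ 3
n=10: 1·10 2·5 5·2 10·1  f→[1+1+1+1]=4
n=11: 1·11 11·1  f→[1+1]=2
[q^12] f(12)=1,f(6)=1,f(4)=1,f(3)=1,f(2)=1,f(1)=1 ⇒ 6
q^13  k|13↦f(k): 1:1 13:1  a_13=2
n=14: 14·1 7·2 2·7 1·14  f→[1+1+1+1]=4
n=15: 15·1 5·3 3·5 1·15  f→[1+1+1+1]=4

3, 4, 2, 6, 2, 4, 4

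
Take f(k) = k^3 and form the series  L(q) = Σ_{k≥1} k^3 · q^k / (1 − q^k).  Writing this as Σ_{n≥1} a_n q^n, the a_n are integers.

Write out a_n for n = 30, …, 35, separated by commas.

n=30: 30·1 15·2 10·3 6·5 5·6 3·10 2·15 1·30  f→[27000+3375+1000+216+125+27+8+1]=31752
d|31:{1,31}  Σf=1+29791=29792
d|32:{1,2,4,8,16,32}  Σf=1+8+64+512+4096+32768=37449
d|33:{33,11,3,1}  Σf=35937+1331+27+1=37296
[q^34] f(1)=1,f(2)=8,f(17)=4913,f(34)=39304 ⇒ 44226
d|35:{1,5,7,35}  Σf=1+125+343+42875=43344

31752, 29792, 37449, 37296, 44226, 43344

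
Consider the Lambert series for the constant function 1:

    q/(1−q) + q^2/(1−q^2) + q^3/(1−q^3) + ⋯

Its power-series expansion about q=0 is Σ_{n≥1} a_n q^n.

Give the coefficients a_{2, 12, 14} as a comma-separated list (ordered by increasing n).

2, 6, 4

d|2:{2,1}  Σf=1+1=2
n=12: 1·12 2·6 3·4 4·3 6·2 12·1  f→[1+1+1+1+1+1]=6
n=14: 1·14 2·7 7·2 14·1  f→[1+1+1+1]=4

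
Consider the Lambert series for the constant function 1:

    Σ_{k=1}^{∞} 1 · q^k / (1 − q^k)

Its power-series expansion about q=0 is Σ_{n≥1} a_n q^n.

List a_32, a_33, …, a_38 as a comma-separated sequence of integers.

6, 4, 4, 4, 9, 2, 4

d|32:{1,2,4,8,16,32}  Σf=1+1+1+1+1+1=6
d|33:{33,11,3,1}  Σf=1+1+1+1=4
[q^34] f(1)=1,f(2)=1,f(17)=1,f(34)=1 ⇒ 4
n=35: 1·35 5·7 7·5 35·1  f→[1+1+1+1]=4
[q^36] f(36)=1,f(18)=1,f(12)=1,f(9)=1,f(6)=1,f(4)=1,f(3)=1,f(2)=1,f(1)=1 ⇒ 9
q^37  k|37↦f(k): 1:1 37:1  a_37=2
[q^38] f(1)=1,f(2)=1,f(19)=1,f(38)=1 ⇒ 4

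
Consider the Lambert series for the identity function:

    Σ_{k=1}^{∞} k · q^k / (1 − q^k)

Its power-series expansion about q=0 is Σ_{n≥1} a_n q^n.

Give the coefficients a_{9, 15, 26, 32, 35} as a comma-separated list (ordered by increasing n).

13, 24, 42, 63, 48

n=9: 1·9 3·3 9·1  f→[1+3+9]=13
q^15  k|15↦f(k): 1:1 3:3 5:5 15:15  a_15=24
[q^26] f(26)=26,f(13)=13,f(2)=2,f(1)=1 ⇒ 42
[q^32] f(1)=1,f(2)=2,f(4)=4,f(8)=8,f(16)=16,f(32)=32 ⇒ 63
d|35:{1,5,7,35}  Σf=1+5+7+35=48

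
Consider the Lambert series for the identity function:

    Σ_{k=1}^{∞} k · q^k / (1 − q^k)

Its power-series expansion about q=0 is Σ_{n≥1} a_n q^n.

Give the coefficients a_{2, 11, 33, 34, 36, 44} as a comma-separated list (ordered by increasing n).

3, 12, 48, 54, 91, 84

q^2  k|2↦f(k): 2:2 1:1  a_2=3
d|11:{1,11}  Σf=1+11=12
n=33: 33·1 11·3 3·11 1·33  f→[33+11+3+1]=48
n=34: 34·1 17·2 2·17 1·34  f→[34+17+2+1]=54
n=36: 36·1 18·2 12·3 9·4 6·6 4·9 3·12 2·18 1·36  f→[36+18+12+9+6+4+3+2+1]=91
q^44  k|44↦f(k): 44:44 22:22 11:11 4:4 2:2 1:1  a_44=84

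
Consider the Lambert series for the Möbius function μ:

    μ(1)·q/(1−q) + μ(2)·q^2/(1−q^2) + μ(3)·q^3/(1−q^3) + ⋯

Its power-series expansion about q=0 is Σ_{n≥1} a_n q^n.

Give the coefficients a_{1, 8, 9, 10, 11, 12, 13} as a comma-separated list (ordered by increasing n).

[q^1] μ(1)=1 ⇒ 1
[q^8] μ(1)=1,μ(2)=-1,μ(4)=0,μ(8)=0 ⇒ 0
q^9  k|9↦μ(k): 9:0 3:-1 1:1  a_9=0
n=10: 10·1 5·2 2·5 1·10  μ→[1+(-1)+(-1)+1]=0
q^11  k|11↦μ(k): 11:-1 1:1  a_11=0
n=12: 12·1 6·2 4·3 3·4 2·6 1·12  μ→[0+1+0+(-1)+(-1)+1]=0
q^13  k|13↦μ(k): 13:-1 1:1  a_13=0

1, 0, 0, 0, 0, 0, 0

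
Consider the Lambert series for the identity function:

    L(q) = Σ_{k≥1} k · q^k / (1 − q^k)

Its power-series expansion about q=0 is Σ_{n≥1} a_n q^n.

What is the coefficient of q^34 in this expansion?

a_34 = 54

d|34:{1,2,17,34}  Σf=1+2+17+34=54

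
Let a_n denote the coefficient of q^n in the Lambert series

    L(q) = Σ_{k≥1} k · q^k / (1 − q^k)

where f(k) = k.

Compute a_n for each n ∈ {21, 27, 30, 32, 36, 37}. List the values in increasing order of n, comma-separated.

32, 40, 72, 63, 91, 38

d|21:{1,3,7,21}  Σf=1+3+7+21=32
n=27: 27·1 9·3 3·9 1·27  f→[27+9+3+1]=40
d|30:{1,2,3,5,6,10,15,30}  Σf=1+2+3+5+6+10+15+30=72
[q^32] f(32)=32,f(16)=16,f(8)=8,f(4)=4,f(2)=2,f(1)=1 ⇒ 63
d|36:{36,18,12,9,6,4,3,2,1}  Σf=36+18+12+9+6+4+3+2+1=91
[q^37] f(1)=1,f(37)=37 ⇒ 38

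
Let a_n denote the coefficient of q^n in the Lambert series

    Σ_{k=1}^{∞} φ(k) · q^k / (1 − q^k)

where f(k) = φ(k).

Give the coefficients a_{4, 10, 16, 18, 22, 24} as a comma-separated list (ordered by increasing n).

n=4: 1·4 2·2 4·1  φ→[1+1+2]=4
[q^10] φ(10)=4,φ(5)=4,φ(2)=1,φ(1)=1 ⇒ 10
[q^16] φ(16)=8,φ(8)=4,φ(4)=2,φ(2)=1,φ(1)=1 ⇒ 16
[q^18] φ(18)=6,φ(9)=6,φ(6)=2,φ(3)=2,φ(2)=1,φ(1)=1 ⇒ 18
q^22  k|22↦φ(k): 22:10 11:10 2:1 1:1  a_22=22
n=24: 24·1 12·2 8·3 6·4 4·6 3·8 2·12 1·24  φ→[8+4+4+2+2+2+1+1]=24

4, 10, 16, 18, 22, 24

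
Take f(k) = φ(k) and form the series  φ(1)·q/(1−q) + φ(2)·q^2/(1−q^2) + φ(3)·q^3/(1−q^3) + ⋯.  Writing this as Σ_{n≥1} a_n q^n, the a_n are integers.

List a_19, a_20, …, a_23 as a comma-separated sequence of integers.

d|19:{1,19}  Σφ=1+18=19
d|20:{20,10,5,4,2,1}  Σφ=8+4+4+2+1+1=20
d|21:{21,7,3,1}  Σφ=12+6+2+1=21
d|22:{22,11,2,1}  Σφ=10+10+1+1=22
d|23:{23,1}  Σφ=22+1=23

19, 20, 21, 22, 23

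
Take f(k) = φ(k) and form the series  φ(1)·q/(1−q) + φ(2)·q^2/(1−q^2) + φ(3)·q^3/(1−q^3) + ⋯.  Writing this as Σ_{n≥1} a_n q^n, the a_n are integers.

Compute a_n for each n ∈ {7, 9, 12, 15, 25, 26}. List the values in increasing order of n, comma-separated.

d|7:{1,7}  Σφ=1+6=7
q^9  k|9↦φ(k): 1:1 3:2 9:6  a_9=9
q^12  k|12↦φ(k): 1:1 2:1 3:2 4:2 6:2 12:4  a_12=12
d|15:{15,5,3,1}  Σφ=8+4+2+1=15
q^25  k|25↦φ(k): 25:20 5:4 1:1  a_25=25
q^26  k|26↦φ(k): 1:1 2:1 13:12 26:12  a_26=26

7, 9, 12, 15, 25, 26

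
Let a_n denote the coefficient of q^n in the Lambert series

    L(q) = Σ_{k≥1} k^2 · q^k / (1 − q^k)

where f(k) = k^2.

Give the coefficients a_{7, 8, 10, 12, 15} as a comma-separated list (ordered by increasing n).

50, 85, 130, 210, 260

q^7  k|7↦f(k): 1:1 7:49  a_7=50
d|8:{8,4,2,1}  Σf=64+16+4+1=85
[q^10] f(1)=1,f(2)=4,f(5)=25,f(10)=100 ⇒ 130
q^12  k|12↦f(k): 1:1 2:4 3:9 4:16 6:36 12:144  a_12=210
[q^15] f(15)=225,f(5)=25,f(3)=9,f(1)=1 ⇒ 260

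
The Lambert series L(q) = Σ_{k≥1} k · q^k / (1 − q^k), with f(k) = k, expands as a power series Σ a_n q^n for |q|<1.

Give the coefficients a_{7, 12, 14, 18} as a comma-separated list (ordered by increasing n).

q^7  k|7↦f(k): 1:1 7:7  a_7=8
d|12:{1,2,3,4,6,12}  Σf=1+2+3+4+6+12=28
n=14: 14·1 7·2 2·7 1·14  f→[14+7+2+1]=24
q^18  k|18↦f(k): 1:1 2:2 3:3 6:6 9:9 18:18  a_18=39

8, 28, 24, 39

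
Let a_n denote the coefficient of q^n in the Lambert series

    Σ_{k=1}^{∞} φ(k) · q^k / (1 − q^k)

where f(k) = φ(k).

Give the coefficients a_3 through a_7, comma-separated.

d|3:{3,1}  Σφ=2+1=3
d|4:{4,2,1}  Σφ=2+1+1=4
q^5  k|5↦φ(k): 5:4 1:1  a_5=5
q^6  k|6↦φ(k): 6:2 3:2 2:1 1:1  a_6=6
n=7: 1·7 7·1  φ→[1+6]=7

3, 4, 5, 6, 7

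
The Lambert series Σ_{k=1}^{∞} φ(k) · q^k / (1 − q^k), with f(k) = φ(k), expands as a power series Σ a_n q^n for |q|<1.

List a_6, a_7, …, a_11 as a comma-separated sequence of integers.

n=6: 1·6 2·3 3·2 6·1  φ→[1+1+2+2]=6
[q^7] φ(1)=1,φ(7)=6 ⇒ 7
d|8:{1,2,4,8}  Σφ=1+1+2+4=8
d|9:{9,3,1}  Σφ=6+2+1=9
d|10:{10,5,2,1}  Σφ=4+4+1+1=10
d|11:{11,1}  Σφ=10+1=11

6, 7, 8, 9, 10, 11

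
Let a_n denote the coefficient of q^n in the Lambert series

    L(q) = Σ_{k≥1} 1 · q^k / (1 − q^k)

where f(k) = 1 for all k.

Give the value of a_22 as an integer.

a_22 = 4

d|22:{1,2,11,22}  Σf=1+1+1+1=4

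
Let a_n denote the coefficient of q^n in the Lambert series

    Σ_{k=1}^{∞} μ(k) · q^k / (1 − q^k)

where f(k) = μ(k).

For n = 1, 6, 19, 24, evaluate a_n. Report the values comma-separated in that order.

q^1  k|1↦μ(k): 1:1  a_1=1
n=6: 6·1 3·2 2·3 1·6  μ→[1+(-1)+(-1)+1]=0
[q^19] μ(1)=1,μ(19)=-1 ⇒ 0
d|24:{1,2,3,4,6,8,12,24}  Σμ=1+(-1)+(-1)+0+1+0+0+0=0

1, 0, 0, 0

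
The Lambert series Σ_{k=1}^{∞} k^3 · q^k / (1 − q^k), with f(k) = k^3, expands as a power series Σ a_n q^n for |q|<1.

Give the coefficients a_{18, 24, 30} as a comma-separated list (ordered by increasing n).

6813, 16380, 31752

q^18  k|18↦f(k): 18:5832 9:729 6:216 3:27 2:8 1:1  a_18=6813
q^24  k|24↦f(k): 24:13824 12:1728 8:512 6:216 4:64 3:27 2:8 1:1  a_24=16380
n=30: 30·1 15·2 10·3 6·5 5·6 3·10 2·15 1·30  f→[27000+3375+1000+216+125+27+8+1]=31752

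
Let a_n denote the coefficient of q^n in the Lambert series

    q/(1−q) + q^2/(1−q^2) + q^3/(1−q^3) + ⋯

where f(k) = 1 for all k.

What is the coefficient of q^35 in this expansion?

a_35 = 4

q^35  k|35↦f(k): 35:1 7:1 5:1 1:1  a_35=4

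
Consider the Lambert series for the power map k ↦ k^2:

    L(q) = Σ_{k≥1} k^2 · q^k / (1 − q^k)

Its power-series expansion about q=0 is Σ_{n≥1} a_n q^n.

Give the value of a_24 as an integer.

a_24 = 850

q^24  k|24↦f(k): 24:576 12:144 8:64 6:36 4:16 3:9 2:4 1:1  a_24=850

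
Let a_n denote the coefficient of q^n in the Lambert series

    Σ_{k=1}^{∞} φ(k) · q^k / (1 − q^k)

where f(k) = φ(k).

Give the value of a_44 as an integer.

q^44  k|44↦φ(k): 44:20 22:10 11:10 4:2 2:1 1:1  a_44=44

a_44 = 44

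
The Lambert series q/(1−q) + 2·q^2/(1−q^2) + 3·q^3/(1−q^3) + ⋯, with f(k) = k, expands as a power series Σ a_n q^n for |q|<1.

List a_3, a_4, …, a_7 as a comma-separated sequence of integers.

d|3:{3,1}  Σf=3+1=4
d|4:{4,2,1}  Σf=4+2+1=7
d|5:{1,5}  Σf=1+5=6
d|6:{6,3,2,1}  Σf=6+3+2+1=12
n=7: 7·1 1·7  f→[7+1]=8

4, 7, 6, 12, 8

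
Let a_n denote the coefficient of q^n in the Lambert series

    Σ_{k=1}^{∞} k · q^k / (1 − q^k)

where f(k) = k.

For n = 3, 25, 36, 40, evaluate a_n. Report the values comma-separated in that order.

[q^3] f(1)=1,f(3)=3 ⇒ 4
n=25: 25·1 5·5 1·25  f→[25+5+1]=31
n=36: 1·36 2·18 3·12 4·9 6·6 9·4 12·3 18·2 36·1  f→[1+2+3+4+6+9+12+18+36]=91
[q^40] f(40)=40,f(20)=20,f(10)=10,f(8)=8,f(5)=5,f(4)=4,f(2)=2,f(1)=1 ⇒ 90

4, 31, 91, 90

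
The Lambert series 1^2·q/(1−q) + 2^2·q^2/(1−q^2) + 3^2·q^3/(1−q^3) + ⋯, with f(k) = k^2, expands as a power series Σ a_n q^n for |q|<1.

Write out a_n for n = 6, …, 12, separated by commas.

[q^6] f(6)=36,f(3)=9,f(2)=4,f(1)=1 ⇒ 50
d|7:{1,7}  Σf=1+49=50
d|8:{1,2,4,8}  Σf=1+4+16+64=85
[q^9] f(9)=81,f(3)=9,f(1)=1 ⇒ 91
q^10  k|10↦f(k): 10:100 5:25 2:4 1:1  a_10=130
d|11:{1,11}  Σf=1+121=122
[q^12] f(1)=1,f(2)=4,f(3)=9,f(4)=16,f(6)=36,f(12)=144 ⇒ 210

50, 50, 85, 91, 130, 122, 210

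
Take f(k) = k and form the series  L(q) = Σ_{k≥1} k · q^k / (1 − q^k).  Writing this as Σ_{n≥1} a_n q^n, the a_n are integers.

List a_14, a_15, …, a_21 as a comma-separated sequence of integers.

24, 24, 31, 18, 39, 20, 42, 32

q^14  k|14↦f(k): 14:14 7:7 2:2 1:1  a_14=24
d|15:{15,5,3,1}  Σf=15+5+3+1=24
n=16: 1·16 2·8 4·4 8·2 16·1  f→[1+2+4+8+16]=31
d|17:{1,17}  Σf=1+17=18
n=18: 18·1 9·2 6·3 3·6 2·9 1·18  f→[18+9+6+3+2+1]=39
n=19: 1·19 19·1  f→[1+19]=20
q^20  k|20↦f(k): 1:1 2:2 4:4 5:5 10:10 20:20  a_20=42
n=21: 1·21 3·7 7·3 21·1  f→[1+3+7+21]=32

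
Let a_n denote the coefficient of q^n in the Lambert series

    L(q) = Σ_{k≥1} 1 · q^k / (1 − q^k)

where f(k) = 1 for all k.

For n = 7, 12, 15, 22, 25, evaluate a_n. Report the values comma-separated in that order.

q^7  k|7↦f(k): 1:1 7:1  a_7=2
q^12  k|12↦f(k): 1:1 2:1 3:1 4:1 6:1 12:1  a_12=6
q^15  k|15↦f(k): 1:1 3:1 5:1 15:1  a_15=4
n=22: 22·1 11·2 2·11 1·22  f→[1+1+1+1]=4
q^25  k|25↦f(k): 1:1 5:1 25:1  a_25=3

2, 6, 4, 4, 3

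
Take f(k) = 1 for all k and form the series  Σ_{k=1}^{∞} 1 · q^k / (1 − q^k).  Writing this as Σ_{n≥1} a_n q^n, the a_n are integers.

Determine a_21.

d|21:{1,3,7,21}  Σf=1+1+1+1=4

a_21 = 4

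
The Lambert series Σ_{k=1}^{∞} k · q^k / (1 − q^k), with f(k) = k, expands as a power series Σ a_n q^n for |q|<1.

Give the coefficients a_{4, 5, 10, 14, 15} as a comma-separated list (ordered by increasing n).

7, 6, 18, 24, 24

n=4: 1·4 2·2 4·1  f→[1+2+4]=7
n=5: 1·5 5·1  f→[1+5]=6
q^10  k|10↦f(k): 10:10 5:5 2:2 1:1  a_10=18
d|14:{14,7,2,1}  Σf=14+7+2+1=24
q^15  k|15↦f(k): 15:15 5:5 3:3 1:1  a_15=24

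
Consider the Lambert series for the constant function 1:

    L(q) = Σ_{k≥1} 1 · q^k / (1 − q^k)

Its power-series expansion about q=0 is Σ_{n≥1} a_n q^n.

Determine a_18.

a_18 = 6

d|18:{18,9,6,3,2,1}  Σf=1+1+1+1+1+1=6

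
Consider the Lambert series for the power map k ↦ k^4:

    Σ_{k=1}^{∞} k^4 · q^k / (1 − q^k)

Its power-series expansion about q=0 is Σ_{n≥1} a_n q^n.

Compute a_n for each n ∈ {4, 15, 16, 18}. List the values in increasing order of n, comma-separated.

273, 51332, 69905, 112931

d|4:{1,2,4}  Σf=1+16+256=273
d|15:{15,5,3,1}  Σf=50625+625+81+1=51332
d|16:{1,2,4,8,16}  Σf=1+16+256+4096+65536=69905
d|18:{18,9,6,3,2,1}  Σf=104976+6561+1296+81+16+1=112931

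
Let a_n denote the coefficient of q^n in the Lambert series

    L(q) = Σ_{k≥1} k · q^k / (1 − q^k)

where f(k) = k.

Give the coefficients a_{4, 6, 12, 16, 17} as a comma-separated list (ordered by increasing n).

d|4:{1,2,4}  Σf=1+2+4=7
d|6:{1,2,3,6}  Σf=1+2+3+6=12
n=12: 12·1 6·2 4·3 3·4 2·6 1·12  f→[12+6+4+3+2+1]=28
d|16:{1,2,4,8,16}  Σf=1+2+4+8+16=31
n=17: 17·1 1·17  f→[17+1]=18

7, 12, 28, 31, 18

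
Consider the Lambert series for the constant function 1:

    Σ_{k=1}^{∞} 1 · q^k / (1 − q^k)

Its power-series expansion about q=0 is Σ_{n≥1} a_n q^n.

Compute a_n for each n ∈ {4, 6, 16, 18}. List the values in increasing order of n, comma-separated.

d|4:{1,2,4}  Σf=1+1+1=3
q^6  k|6↦f(k): 6:1 3:1 2:1 1:1  a_6=4
d|16:{1,2,4,8,16}  Σf=1+1+1+1+1=5
d|18:{1,2,3,6,9,18}  Σf=1+1+1+1+1+1=6

3, 4, 5, 6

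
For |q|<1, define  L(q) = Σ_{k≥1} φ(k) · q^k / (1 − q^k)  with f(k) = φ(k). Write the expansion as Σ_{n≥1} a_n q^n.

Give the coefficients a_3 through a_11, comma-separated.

q^3  k|3↦φ(k): 1:1 3:2  a_3=3
n=4: 4·1 2·2 1·4  φ→[2+1+1]=4
q^5  k|5↦φ(k): 5:4 1:1  a_5=5
[q^6] φ(6)=2,φ(3)=2,φ(2)=1,φ(1)=1 ⇒ 6
d|7:{1,7}  Σφ=1+6=7
n=8: 1·8 2·4 4·2 8·1  φ→[1+1+2+4]=8
n=9: 1·9 3·3 9·1  φ→[1+2+6]=9
[q^10] φ(10)=4,φ(5)=4,φ(2)=1,φ(1)=1 ⇒ 10
d|11:{1,11}  Σφ=1+10=11

3, 4, 5, 6, 7, 8, 9, 10, 11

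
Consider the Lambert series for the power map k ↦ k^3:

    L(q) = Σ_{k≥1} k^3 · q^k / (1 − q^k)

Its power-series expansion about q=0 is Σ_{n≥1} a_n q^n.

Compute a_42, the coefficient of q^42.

d|42:{42,21,14,7,6,3,2,1}  Σf=74088+9261+2744+343+216+27+8+1=86688

a_42 = 86688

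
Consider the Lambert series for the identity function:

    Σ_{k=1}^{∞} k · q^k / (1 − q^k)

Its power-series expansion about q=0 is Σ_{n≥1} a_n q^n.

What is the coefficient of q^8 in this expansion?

a_8 = 15

n=8: 8·1 4·2 2·4 1·8  f→[8+4+2+1]=15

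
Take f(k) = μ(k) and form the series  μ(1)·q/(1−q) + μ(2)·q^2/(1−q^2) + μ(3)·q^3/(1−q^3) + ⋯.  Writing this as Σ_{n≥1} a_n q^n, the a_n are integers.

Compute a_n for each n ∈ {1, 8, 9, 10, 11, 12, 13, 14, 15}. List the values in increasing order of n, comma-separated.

d|1:{1}  Σμ=1=1
n=8: 1·8 2·4 4·2 8·1  μ→[1+(-1)+0+0]=0
d|9:{1,3,9}  Σμ=1+(-1)+0=0
n=10: 1·10 2·5 5·2 10·1  μ→[1+(-1)+(-1)+1]=0
n=11: 1·11 11·1  μ→[1+(-1)]=0
[q^12] μ(1)=1,μ(2)=-1,μ(3)=-1,μ(4)=0,μ(6)=1,μ(12)=0 ⇒ 0
[q^13] μ(1)=1,μ(13)=-1 ⇒ 0
n=14: 1·14 2·7 7·2 14·1  μ→[1+(-1)+(-1)+1]=0
[q^15] μ(1)=1,μ(3)=-1,μ(5)=-1,μ(15)=1 ⇒ 0

1, 0, 0, 0, 0, 0, 0, 0, 0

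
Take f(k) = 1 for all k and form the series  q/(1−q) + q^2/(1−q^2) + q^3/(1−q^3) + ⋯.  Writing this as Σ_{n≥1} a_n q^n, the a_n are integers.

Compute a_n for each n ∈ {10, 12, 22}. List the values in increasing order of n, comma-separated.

[q^10] f(1)=1,f(2)=1,f(5)=1,f(10)=1 ⇒ 4
q^12  k|12↦f(k): 12:1 6:1 4:1 3:1 2:1 1:1  a_12=6
q^22  k|22↦f(k): 1:1 2:1 11:1 22:1  a_22=4

4, 6, 4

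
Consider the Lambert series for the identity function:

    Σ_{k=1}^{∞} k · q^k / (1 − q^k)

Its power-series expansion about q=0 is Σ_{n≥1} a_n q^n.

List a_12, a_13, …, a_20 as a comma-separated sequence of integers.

28, 14, 24, 24, 31, 18, 39, 20, 42

d|12:{12,6,4,3,2,1}  Σf=12+6+4+3+2+1=28
d|13:{1,13}  Σf=1+13=14
d|14:{14,7,2,1}  Σf=14+7+2+1=24
d|15:{1,3,5,15}  Σf=1+3+5+15=24
q^16  k|16↦f(k): 1:1 2:2 4:4 8:8 16:16  a_16=31
q^17  k|17↦f(k): 1:1 17:17  a_17=18
n=18: 18·1 9·2 6·3 3·6 2·9 1·18  f→[18+9+6+3+2+1]=39
n=19: 19·1 1·19  f→[19+1]=20
[q^20] f(1)=1,f(2)=2,f(4)=4,f(5)=5,f(10)=10,f(20)=20 ⇒ 42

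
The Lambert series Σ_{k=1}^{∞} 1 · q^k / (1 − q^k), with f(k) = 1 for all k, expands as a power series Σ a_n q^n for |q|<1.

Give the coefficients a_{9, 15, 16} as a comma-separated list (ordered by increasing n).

3, 4, 5

[q^9] f(9)=1,f(3)=1,f(1)=1 ⇒ 3
n=15: 1·15 3·5 5·3 15·1  f→[1+1+1+1]=4
n=16: 16·1 8·2 4·4 2·8 1·16  f→[1+1+1+1+1]=5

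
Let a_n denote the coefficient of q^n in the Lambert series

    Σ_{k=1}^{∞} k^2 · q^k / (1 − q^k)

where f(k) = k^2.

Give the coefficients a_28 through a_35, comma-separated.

d|28:{1,2,4,7,14,28}  Σf=1+4+16+49+196+784=1050
q^29  k|29↦f(k): 1:1 29:841  a_29=842
q^30  k|30↦f(k): 30:900 15:225 10:100 6:36 5:25 3:9 2:4 1:1  a_30=1300
d|31:{31,1}  Σf=961+1=962
n=32: 32·1 16·2 8·4 4·8 2·16 1·32  f→[1024+256+64+16+4+1]=1365
n=33: 33·1 11·3 3·11 1·33  f→[1089+121+9+1]=1220
n=34: 34·1 17·2 2·17 1·34  f→[1156+289+4+1]=1450
[q^35] f(35)=1225,f(7)=49,f(5)=25,f(1)=1 ⇒ 1300

1050, 842, 1300, 962, 1365, 1220, 1450, 1300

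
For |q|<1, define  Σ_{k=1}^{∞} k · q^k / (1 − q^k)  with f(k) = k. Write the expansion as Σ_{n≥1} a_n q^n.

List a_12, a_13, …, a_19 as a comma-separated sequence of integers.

28, 14, 24, 24, 31, 18, 39, 20

[q^12] f(12)=12,f(6)=6,f(4)=4,f(3)=3,f(2)=2,f(1)=1 ⇒ 28
n=13: 13·1 1·13  f→[13+1]=14
q^14  k|14↦f(k): 14:14 7:7 2:2 1:1  a_14=24
d|15:{15,5,3,1}  Σf=15+5+3+1=24
q^16  k|16↦f(k): 16:16 8:8 4:4 2:2 1:1  a_16=31
n=17: 1·17 17·1  f→[1+17]=18
d|18:{1,2,3,6,9,18}  Σf=1+2+3+6+9+18=39
n=19: 19·1 1·19  f→[19+1]=20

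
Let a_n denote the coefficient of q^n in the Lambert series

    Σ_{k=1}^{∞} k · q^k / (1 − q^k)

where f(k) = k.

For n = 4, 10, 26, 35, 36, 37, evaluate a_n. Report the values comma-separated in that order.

7, 18, 42, 48, 91, 38

[q^4] f(1)=1,f(2)=2,f(4)=4 ⇒ 7
d|10:{10,5,2,1}  Σf=10+5+2+1=18
d|26:{26,13,2,1}  Σf=26+13+2+1=42
d|35:{1,5,7,35}  Σf=1+5+7+35=48
n=36: 1·36 2·18 3·12 4·9 6·6 9·4 12·3 18·2 36·1  f→[1+2+3+4+6+9+12+18+36]=91
d|37:{1,37}  Σf=1+37=38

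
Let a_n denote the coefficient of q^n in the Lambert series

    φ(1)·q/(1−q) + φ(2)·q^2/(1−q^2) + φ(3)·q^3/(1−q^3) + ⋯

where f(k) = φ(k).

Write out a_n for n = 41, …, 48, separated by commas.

n=41: 1·41 41·1  φ→[1+40]=41
q^42  k|42↦φ(k): 42:12 21:12 14:6 7:6 6:2 3:2 2:1 1:1  a_42=42
n=43: 43·1 1·43  φ→[42+1]=43
d|44:{1,2,4,11,22,44}  Σφ=1+1+2+10+10+20=44
[q^45] φ(45)=24,φ(15)=8,φ(9)=6,φ(5)=4,φ(3)=2,φ(1)=1 ⇒ 45
[q^46] φ(46)=22,φ(23)=22,φ(2)=1,φ(1)=1 ⇒ 46
[q^47] φ(47)=46,φ(1)=1 ⇒ 47
[q^48] φ(1)=1,φ(2)=1,φ(3)=2,φ(4)=2,φ(6)=2,φ(8)=4,φ(12)=4,φ(16)=8,φ(24)=8,φ(48)=16 ⇒ 48

41, 42, 43, 44, 45, 46, 47, 48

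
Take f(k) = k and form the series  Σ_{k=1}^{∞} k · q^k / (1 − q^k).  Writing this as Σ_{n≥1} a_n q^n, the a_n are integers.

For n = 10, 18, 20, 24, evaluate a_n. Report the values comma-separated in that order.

n=10: 1·10 2·5 5·2 10·1  f→[1+2+5+10]=18
[q^18] f(18)=18,f(9)=9,f(6)=6,f(3)=3,f(2)=2,f(1)=1 ⇒ 39
q^20  k|20↦f(k): 1:1 2:2 4:4 5:5 10:10 20:20  a_20=42
n=24: 24·1 12·2 8·3 6·4 4·6 3·8 2·12 1·24  f→[24+12+8+6+4+3+2+1]=60

18, 39, 42, 60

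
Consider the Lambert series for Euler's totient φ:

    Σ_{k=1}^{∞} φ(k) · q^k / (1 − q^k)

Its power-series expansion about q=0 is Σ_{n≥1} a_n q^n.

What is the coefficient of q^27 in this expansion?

d|27:{1,3,9,27}  Σφ=1+2+6+18=27

a_27 = 27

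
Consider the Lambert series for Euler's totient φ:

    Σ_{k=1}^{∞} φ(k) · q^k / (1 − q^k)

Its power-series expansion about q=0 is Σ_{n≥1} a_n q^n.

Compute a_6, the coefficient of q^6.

[q^6] φ(6)=2,φ(3)=2,φ(2)=1,φ(1)=1 ⇒ 6

a_6 = 6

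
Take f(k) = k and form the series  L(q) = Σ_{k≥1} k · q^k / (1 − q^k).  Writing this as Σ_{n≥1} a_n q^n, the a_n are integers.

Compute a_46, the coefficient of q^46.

a_46 = 72

n=46: 1·46 2·23 23·2 46·1  f→[1+2+23+46]=72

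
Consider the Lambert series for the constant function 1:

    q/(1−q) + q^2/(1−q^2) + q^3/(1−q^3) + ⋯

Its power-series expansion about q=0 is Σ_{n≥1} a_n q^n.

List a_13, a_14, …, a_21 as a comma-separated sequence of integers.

2, 4, 4, 5, 2, 6, 2, 6, 4

[q^13] f(13)=1,f(1)=1 ⇒ 2
d|14:{1,2,7,14}  Σf=1+1+1+1=4
n=15: 15·1 5·3 3·5 1·15  f→[1+1+1+1]=4
[q^16] f(16)=1,f(8)=1,f(4)=1,f(2)=1,f(1)=1 ⇒ 5
q^17  k|17↦f(k): 1:1 17:1  a_17=2
n=18: 1·18 2·9 3·6 6·3 9·2 18·1  f→[1+1+1+1+1+1]=6
d|19:{1,19}  Σf=1+1=2
d|20:{1,2,4,5,10,20}  Σf=1+1+1+1+1+1=6
n=21: 1·21 3·7 7·3 21·1  f→[1+1+1+1]=4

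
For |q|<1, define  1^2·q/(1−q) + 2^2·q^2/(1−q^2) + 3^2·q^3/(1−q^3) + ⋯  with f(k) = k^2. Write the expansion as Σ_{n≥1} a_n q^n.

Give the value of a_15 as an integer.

a_15 = 260

d|15:{1,3,5,15}  Σf=1+9+25+225=260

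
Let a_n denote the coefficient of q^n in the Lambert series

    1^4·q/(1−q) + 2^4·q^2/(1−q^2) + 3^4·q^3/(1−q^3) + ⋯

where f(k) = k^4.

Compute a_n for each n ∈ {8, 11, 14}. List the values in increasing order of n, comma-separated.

n=8: 8·1 4·2 2·4 1·8  f→[4096+256+16+1]=4369
[q^11] f(1)=1,f(11)=14641 ⇒ 14642
n=14: 1·14 2·7 7·2 14·1  f→[1+16+2401+38416]=40834

4369, 14642, 40834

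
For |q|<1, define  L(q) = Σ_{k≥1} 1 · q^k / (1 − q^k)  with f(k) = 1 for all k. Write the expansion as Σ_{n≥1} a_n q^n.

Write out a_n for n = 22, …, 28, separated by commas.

4, 2, 8, 3, 4, 4, 6

q^22  k|22↦f(k): 1:1 2:1 11:1 22:1  a_22=4
d|23:{1,23}  Σf=1+1=2
[q^24] f(24)=1,f(12)=1,f(8)=1,f(6)=1,f(4)=1,f(3)=1,f(2)=1,f(1)=1 ⇒ 8
d|25:{25,5,1}  Σf=1+1+1=3
n=26: 26·1 13·2 2·13 1·26  f→[1+1+1+1]=4
q^27  k|27↦f(k): 1:1 3:1 9:1 27:1  a_27=4
d|28:{28,14,7,4,2,1}  Σf=1+1+1+1+1+1=6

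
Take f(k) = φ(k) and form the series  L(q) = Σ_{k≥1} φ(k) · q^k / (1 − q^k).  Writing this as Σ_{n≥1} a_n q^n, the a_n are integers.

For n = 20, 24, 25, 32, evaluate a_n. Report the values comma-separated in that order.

q^20  k|20↦φ(k): 1:1 2:1 4:2 5:4 10:4 20:8  a_20=20
q^24  k|24↦φ(k): 1:1 2:1 3:2 4:2 6:2 8:4 12:4 24:8  a_24=24
[q^25] φ(1)=1,φ(5)=4,φ(25)=20 ⇒ 25
q^32  k|32↦φ(k): 1:1 2:1 4:2 8:4 16:8 32:16  a_32=32

20, 24, 25, 32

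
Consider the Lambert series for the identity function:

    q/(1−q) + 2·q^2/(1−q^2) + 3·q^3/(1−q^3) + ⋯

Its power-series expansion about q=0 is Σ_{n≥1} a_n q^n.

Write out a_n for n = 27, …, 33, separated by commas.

[q^27] f(27)=27,f(9)=9,f(3)=3,f(1)=1 ⇒ 40
q^28  k|28↦f(k): 28:28 14:14 7:7 4:4 2:2 1:1  a_28=56
[q^29] f(1)=1,f(29)=29 ⇒ 30
n=30: 30·1 15·2 10·3 6·5 5·6 3·10 2·15 1·30  f→[30+15+10+6+5+3+2+1]=72
q^31  k|31↦f(k): 31:31 1:1  a_31=32
n=32: 1·32 2·16 4·8 8·4 16·2 32·1  f→[1+2+4+8+16+32]=63
[q^33] f(1)=1,f(3)=3,f(11)=11,f(33)=33 ⇒ 48

40, 56, 30, 72, 32, 63, 48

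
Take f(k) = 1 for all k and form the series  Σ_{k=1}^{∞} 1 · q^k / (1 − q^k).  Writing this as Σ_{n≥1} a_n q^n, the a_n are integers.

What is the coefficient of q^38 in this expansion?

a_38 = 4

d|38:{1,2,19,38}  Σf=1+1+1+1=4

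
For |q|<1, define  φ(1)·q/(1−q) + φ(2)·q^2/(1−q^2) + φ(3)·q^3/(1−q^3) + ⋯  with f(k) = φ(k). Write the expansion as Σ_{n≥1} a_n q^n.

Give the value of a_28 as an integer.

[q^28] φ(28)=12,φ(14)=6,φ(7)=6,φ(4)=2,φ(2)=1,φ(1)=1 ⇒ 28

a_28 = 28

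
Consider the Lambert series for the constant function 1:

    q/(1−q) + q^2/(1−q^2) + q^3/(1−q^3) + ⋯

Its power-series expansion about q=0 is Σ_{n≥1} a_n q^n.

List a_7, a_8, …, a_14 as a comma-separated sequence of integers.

2, 4, 3, 4, 2, 6, 2, 4

q^7  k|7↦f(k): 7:1 1:1  a_7=2
q^8  k|8↦f(k): 8:1 4:1 2:1 1:1  a_8=4
q^9  k|9↦f(k): 1:1 3:1 9:1  a_9=3
d|10:{1,2,5,10}  Σf=1+1+1+1=4
[q^11] f(1)=1,f(11)=1 ⇒ 2
d|12:{1,2,3,4,6,12}  Σf=1+1+1+1+1+1=6
q^13  k|13↦f(k): 1:1 13:1  a_13=2
q^14  k|14↦f(k): 14:1 7:1 2:1 1:1  a_14=4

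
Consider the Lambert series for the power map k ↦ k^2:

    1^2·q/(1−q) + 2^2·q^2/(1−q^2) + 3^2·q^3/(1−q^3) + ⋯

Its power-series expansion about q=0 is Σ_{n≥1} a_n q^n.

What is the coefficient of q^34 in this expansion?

[q^34] f(1)=1,f(2)=4,f(17)=289,f(34)=1156 ⇒ 1450

a_34 = 1450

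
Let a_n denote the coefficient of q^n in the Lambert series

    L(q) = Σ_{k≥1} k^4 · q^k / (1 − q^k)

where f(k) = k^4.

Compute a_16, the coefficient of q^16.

n=16: 1·16 2·8 4·4 8·2 16·1  f→[1+16+256+4096+65536]=69905

a_16 = 69905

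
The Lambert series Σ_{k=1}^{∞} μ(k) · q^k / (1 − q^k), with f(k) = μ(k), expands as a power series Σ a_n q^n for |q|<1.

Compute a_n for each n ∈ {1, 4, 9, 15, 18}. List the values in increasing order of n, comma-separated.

1, 0, 0, 0, 0

d|1:{1}  Σμ=1=1
q^4  k|4↦μ(k): 1:1 2:-1 4:0  a_4=0
[q^9] μ(9)=0,μ(3)=-1,μ(1)=1 ⇒ 0
d|15:{15,5,3,1}  Σμ=1+(-1)+(-1)+1=0
q^18  k|18↦μ(k): 1:1 2:-1 3:-1 6:1 9:0 18:0  a_18=0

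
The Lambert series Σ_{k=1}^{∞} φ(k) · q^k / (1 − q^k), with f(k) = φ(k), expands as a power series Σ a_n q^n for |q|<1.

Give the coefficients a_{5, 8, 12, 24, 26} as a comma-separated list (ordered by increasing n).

[q^5] φ(1)=1,φ(5)=4 ⇒ 5
[q^8] φ(1)=1,φ(2)=1,φ(4)=2,φ(8)=4 ⇒ 8
[q^12] φ(1)=1,φ(2)=1,φ(3)=2,φ(4)=2,φ(6)=2,φ(12)=4 ⇒ 12
n=24: 24·1 12·2 8·3 6·4 4·6 3·8 2·12 1·24  φ→[8+4+4+2+2+2+1+1]=24
q^26  k|26↦φ(k): 26:12 13:12 2:1 1:1  a_26=26

5, 8, 12, 24, 26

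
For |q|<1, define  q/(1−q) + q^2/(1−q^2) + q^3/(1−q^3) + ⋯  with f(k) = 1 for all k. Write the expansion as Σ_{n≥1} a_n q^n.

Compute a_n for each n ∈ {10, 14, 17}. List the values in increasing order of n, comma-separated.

q^10  k|10↦f(k): 10:1 5:1 2:1 1:1  a_10=4
n=14: 14·1 7·2 2·7 1·14  f→[1+1+1+1]=4
d|17:{1,17}  Σf=1+1=2

4, 4, 2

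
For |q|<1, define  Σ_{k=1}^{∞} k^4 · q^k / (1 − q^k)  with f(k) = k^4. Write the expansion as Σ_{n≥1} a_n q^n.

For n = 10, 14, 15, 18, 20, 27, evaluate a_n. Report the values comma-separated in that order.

10642, 40834, 51332, 112931, 170898, 538084

[q^10] f(1)=1,f(2)=16,f(5)=625,f(10)=10000 ⇒ 10642
[q^14] f(1)=1,f(2)=16,f(7)=2401,f(14)=38416 ⇒ 40834
[q^15] f(1)=1,f(3)=81,f(5)=625,f(15)=50625 ⇒ 51332
q^18  k|18↦f(k): 1:1 2:16 3:81 6:1296 9:6561 18:104976  a_18=112931
[q^20] f(1)=1,f(2)=16,f(4)=256,f(5)=625,f(10)=10000,f(20)=160000 ⇒ 170898
q^27  k|27↦f(k): 1:1 3:81 9:6561 27:531441  a_27=538084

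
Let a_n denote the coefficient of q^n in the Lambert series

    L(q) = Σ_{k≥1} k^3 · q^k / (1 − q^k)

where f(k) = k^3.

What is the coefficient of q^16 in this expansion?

d|16:{16,8,4,2,1}  Σf=4096+512+64+8+1=4681

a_16 = 4681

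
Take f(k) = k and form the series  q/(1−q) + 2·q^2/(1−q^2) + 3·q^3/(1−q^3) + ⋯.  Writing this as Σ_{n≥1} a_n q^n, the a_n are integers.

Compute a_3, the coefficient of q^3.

a_3 = 4

n=3: 1·3 3·1  f→[1+3]=4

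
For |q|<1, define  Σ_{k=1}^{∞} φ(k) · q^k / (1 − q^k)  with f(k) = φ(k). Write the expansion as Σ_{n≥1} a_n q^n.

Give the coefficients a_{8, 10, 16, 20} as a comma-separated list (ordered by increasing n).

q^8  k|8↦φ(k): 8:4 4:2 2:1 1:1  a_8=8
n=10: 10·1 5·2 2·5 1·10  φ→[4+4+1+1]=10
q^16  k|16↦φ(k): 1:1 2:1 4:2 8:4 16:8  a_16=16
[q^20] φ(20)=8,φ(10)=4,φ(5)=4,φ(4)=2,φ(2)=1,φ(1)=1 ⇒ 20

8, 10, 16, 20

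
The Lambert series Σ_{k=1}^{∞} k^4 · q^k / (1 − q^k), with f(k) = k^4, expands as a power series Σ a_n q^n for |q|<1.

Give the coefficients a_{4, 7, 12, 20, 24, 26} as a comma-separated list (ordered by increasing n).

n=4: 4·1 2·2 1·4  f→[256+16+1]=273
[q^7] f(1)=1,f(7)=2401 ⇒ 2402
d|12:{12,6,4,3,2,1}  Σf=20736+1296+256+81+16+1=22386
n=20: 20·1 10·2 5·4 4·5 2·10 1·20  f→[160000+10000+625+256+16+1]=170898
d|24:{1,2,3,4,6,8,12,24}  Σf=1+16+81+256+1296+4096+20736+331776=358258
q^26  k|26↦f(k): 1:1 2:16 13:28561 26:456976  a_26=485554

273, 2402, 22386, 170898, 358258, 485554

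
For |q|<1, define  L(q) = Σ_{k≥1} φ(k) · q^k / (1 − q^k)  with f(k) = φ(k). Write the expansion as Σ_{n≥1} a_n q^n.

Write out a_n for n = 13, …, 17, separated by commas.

n=13: 13·1 1·13  φ→[12+1]=13
n=14: 14·1 7·2 2·7 1·14  φ→[6+6+1+1]=14
n=15: 15·1 5·3 3·5 1·15  φ→[8+4+2+1]=15
[q^16] φ(1)=1,φ(2)=1,φ(4)=2,φ(8)=4,φ(16)=8 ⇒ 16
[q^17] φ(1)=1,φ(17)=16 ⇒ 17

13, 14, 15, 16, 17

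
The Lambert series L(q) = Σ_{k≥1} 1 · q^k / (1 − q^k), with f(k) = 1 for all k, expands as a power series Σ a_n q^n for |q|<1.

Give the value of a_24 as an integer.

n=24: 24·1 12·2 8·3 6·4 4·6 3·8 2·12 1·24  f→[1+1+1+1+1+1+1+1]=8

a_24 = 8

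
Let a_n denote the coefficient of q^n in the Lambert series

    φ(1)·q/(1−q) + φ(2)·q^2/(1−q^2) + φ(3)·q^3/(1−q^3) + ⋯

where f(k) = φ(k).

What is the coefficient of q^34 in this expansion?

n=34: 1·34 2·17 17·2 34·1  φ→[1+1+16+16]=34

a_34 = 34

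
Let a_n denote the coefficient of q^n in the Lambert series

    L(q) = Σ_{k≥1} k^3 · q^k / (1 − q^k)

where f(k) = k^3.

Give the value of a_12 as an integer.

[q^12] f(1)=1,f(2)=8,f(3)=27,f(4)=64,f(6)=216,f(12)=1728 ⇒ 2044

a_12 = 2044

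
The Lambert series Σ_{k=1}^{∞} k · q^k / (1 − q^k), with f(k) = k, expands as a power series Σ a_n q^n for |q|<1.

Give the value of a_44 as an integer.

n=44: 44·1 22·2 11·4 4·11 2·22 1·44  f→[44+22+11+4+2+1]=84

a_44 = 84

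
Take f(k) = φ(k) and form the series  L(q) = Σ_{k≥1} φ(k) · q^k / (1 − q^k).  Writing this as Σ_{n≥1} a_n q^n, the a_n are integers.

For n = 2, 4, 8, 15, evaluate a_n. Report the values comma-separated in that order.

d|2:{2,1}  Σφ=1+1=2
n=4: 4·1 2·2 1·4  φ→[2+1+1]=4
d|8:{8,4,2,1}  Σφ=4+2+1+1=8
[q^15] φ(1)=1,φ(3)=2,φ(5)=4,φ(15)=8 ⇒ 15

2, 4, 8, 15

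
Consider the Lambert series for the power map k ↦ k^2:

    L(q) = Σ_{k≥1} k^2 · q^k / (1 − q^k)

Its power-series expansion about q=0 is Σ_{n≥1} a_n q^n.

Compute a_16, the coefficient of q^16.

a_16 = 341

n=16: 1·16 2·8 4·4 8·2 16·1  f→[1+4+16+64+256]=341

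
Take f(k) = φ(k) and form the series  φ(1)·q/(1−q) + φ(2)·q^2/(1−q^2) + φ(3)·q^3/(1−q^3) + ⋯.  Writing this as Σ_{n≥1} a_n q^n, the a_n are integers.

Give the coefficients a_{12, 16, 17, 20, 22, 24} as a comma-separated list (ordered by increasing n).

q^12  k|12↦φ(k): 12:4 6:2 4:2 3:2 2:1 1:1  a_12=12
q^16  k|16↦φ(k): 16:8 8:4 4:2 2:1 1:1  a_16=16
q^17  k|17↦φ(k): 17:16 1:1  a_17=17
n=20: 20·1 10·2 5·4 4·5 2·10 1·20  φ→[8+4+4+2+1+1]=20
d|22:{1,2,11,22}  Σφ=1+1+10+10=22
d|24:{24,12,8,6,4,3,2,1}  Σφ=8+4+4+2+2+2+1+1=24

12, 16, 17, 20, 22, 24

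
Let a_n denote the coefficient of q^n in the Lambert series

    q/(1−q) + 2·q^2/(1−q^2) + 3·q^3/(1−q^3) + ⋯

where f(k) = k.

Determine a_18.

a_18 = 39

q^18  k|18↦f(k): 1:1 2:2 3:3 6:6 9:9 18:18  a_18=39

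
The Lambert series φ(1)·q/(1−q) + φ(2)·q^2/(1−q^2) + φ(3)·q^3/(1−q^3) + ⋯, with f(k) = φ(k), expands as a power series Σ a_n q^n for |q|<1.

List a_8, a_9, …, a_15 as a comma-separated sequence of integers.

d|8:{1,2,4,8}  Σφ=1+1+2+4=8
d|9:{1,3,9}  Σφ=1+2+6=9
n=10: 10·1 5·2 2·5 1·10  φ→[4+4+1+1]=10
d|11:{11,1}  Σφ=10+1=11
[q^12] φ(12)=4,φ(6)=2,φ(4)=2,φ(3)=2,φ(2)=1,φ(1)=1 ⇒ 12
n=13: 1·13 13·1  φ→[1+12]=13
q^14  k|14↦φ(k): 14:6 7:6 2:1 1:1  a_14=14
n=15: 15·1 5·3 3·5 1·15  φ→[8+4+2+1]=15

8, 9, 10, 11, 12, 13, 14, 15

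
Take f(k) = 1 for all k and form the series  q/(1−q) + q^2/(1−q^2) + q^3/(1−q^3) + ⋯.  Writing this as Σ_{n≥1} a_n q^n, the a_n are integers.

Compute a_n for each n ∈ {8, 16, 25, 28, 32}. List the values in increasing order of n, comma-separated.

4, 5, 3, 6, 6

[q^8] f(1)=1,f(2)=1,f(4)=1,f(8)=1 ⇒ 4
n=16: 1·16 2·8 4·4 8·2 16·1  f→[1+1+1+1+1]=5
q^25  k|25↦f(k): 25:1 5:1 1:1  a_25=3
n=28: 1·28 2·14 4·7 7·4 14·2 28·1  f→[1+1+1+1+1+1]=6
d|32:{1,2,4,8,16,32}  Σf=1+1+1+1+1+1=6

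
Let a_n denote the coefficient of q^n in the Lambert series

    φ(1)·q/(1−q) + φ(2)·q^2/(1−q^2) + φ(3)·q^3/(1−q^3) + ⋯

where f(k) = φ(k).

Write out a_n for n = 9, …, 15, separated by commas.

n=9: 9·1 3·3 1·9  φ→[6+2+1]=9
d|10:{1,2,5,10}  Σφ=1+1+4+4=10
n=11: 1·11 11·1  φ→[1+10]=11
q^12  k|12↦φ(k): 1:1 2:1 3:2 4:2 6:2 12:4  a_12=12
[q^13] φ(1)=1,φ(13)=12 ⇒ 13
n=14: 14·1 7·2 2·7 1·14  φ→[6+6+1+1]=14
n=15: 1·15 3·5 5·3 15·1  φ→[1+2+4+8]=15

9, 10, 11, 12, 13, 14, 15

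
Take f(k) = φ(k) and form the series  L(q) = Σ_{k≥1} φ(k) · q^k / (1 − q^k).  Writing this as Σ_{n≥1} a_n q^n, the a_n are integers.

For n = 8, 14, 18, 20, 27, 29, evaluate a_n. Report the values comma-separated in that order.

[q^8] φ(8)=4,φ(4)=2,φ(2)=1,φ(1)=1 ⇒ 8
[q^14] φ(1)=1,φ(2)=1,φ(7)=6,φ(14)=6 ⇒ 14
d|18:{1,2,3,6,9,18}  Σφ=1+1+2+2+6+6=18
n=20: 20·1 10·2 5·4 4·5 2·10 1·20  φ→[8+4+4+2+1+1]=20
[q^27] φ(27)=18,φ(9)=6,φ(3)=2,φ(1)=1 ⇒ 27
d|29:{1,29}  Σφ=1+28=29

8, 14, 18, 20, 27, 29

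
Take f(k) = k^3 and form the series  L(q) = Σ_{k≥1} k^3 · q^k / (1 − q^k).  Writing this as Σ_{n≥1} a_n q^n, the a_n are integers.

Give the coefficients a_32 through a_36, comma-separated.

n=32: 1·32 2·16 4·8 8·4 16·2 32·1  f→[1+8+64+512+4096+32768]=37449
n=33: 1·33 3·11 11·3 33·1  f→[1+27+1331+35937]=37296
q^34  k|34↦f(k): 1:1 2:8 17:4913 34:39304  a_34=44226
d|35:{35,7,5,1}  Σf=42875+343+125+1=43344
q^36  k|36↦f(k): 36:46656 18:5832 12:1728 9:729 6:216 4:64 3:27 2:8 1:1  a_36=55261

37449, 37296, 44226, 43344, 55261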